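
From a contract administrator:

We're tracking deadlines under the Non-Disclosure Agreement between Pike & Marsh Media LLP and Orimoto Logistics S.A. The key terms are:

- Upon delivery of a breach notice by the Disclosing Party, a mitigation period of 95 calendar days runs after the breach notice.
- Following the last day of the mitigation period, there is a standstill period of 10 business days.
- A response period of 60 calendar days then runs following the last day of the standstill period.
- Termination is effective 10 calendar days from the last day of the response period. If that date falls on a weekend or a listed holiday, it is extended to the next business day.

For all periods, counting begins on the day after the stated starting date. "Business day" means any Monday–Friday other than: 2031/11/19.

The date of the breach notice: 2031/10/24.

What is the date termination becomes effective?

The last day of the mitigation period: 95 calendar days after 2031/10/24 is 2032/01/27.
The last day of the standstill period: counting 10 business days from Tuesday, 2032/01/27 (Jan 28, Jan 29, Jan 30, Feb 2, Feb 3, Feb 4, Feb 5, Feb 6, Feb 9, Feb 10, skipping weekends) reaches Tuesday, 2032/02/10.
Adding 60 calendar days to 2032/02/10 gives 2032/04/10, which is the last day of the response period.
The date termination becomes effective: 2032/04/10 + 10 days = 2032/04/20. 2032/04/20 is a Tuesday and is not a listed holiday, so no roll-forward applies.

2032/04/20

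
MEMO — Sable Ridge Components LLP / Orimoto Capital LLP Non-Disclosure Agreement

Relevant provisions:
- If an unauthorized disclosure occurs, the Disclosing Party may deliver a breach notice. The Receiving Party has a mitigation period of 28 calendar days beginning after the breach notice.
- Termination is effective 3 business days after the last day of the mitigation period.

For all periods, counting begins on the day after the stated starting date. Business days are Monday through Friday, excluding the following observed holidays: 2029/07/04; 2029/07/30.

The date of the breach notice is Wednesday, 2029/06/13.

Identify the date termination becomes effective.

2029/07/16

The last day of the mitigation period: 2029/06/13 + 28 days = 2029/07/11.
The date termination becomes effective: 3 business days after Wednesday, 2029/07/11, skipping weekends — Jul 12, Jul 13, Jul 16 — lands on Monday, 2029/07/16.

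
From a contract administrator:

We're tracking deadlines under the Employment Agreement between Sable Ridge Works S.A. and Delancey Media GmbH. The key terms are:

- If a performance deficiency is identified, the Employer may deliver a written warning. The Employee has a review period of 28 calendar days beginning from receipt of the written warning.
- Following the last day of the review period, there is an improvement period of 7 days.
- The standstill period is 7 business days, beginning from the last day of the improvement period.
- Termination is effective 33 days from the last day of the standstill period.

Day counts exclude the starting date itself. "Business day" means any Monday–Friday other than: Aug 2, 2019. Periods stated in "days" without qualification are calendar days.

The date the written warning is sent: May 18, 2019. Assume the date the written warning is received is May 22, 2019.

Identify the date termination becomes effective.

Adding 28 calendar days to May 22, 2019 gives Jun 19, 2019, which is the last day of the review period.
Adding 7 calendar days to Jun 19, 2019 gives Jun 26, 2019, which is the last day of the improvement period.
From Wednesday, Jun 26, 2019, 7 business days (Jun 27, Jun 28, Jul 1, Jul 2, Jul 3, Jul 4, Jul 5, skipping weekends) brings us to Friday, Jul 5, 2019, which is the last day of the standstill period.
Adding 33 calendar days to Jul 5, 2019 gives Aug 7, 2019, which is the date termination becomes effective.

Aug 7, 2019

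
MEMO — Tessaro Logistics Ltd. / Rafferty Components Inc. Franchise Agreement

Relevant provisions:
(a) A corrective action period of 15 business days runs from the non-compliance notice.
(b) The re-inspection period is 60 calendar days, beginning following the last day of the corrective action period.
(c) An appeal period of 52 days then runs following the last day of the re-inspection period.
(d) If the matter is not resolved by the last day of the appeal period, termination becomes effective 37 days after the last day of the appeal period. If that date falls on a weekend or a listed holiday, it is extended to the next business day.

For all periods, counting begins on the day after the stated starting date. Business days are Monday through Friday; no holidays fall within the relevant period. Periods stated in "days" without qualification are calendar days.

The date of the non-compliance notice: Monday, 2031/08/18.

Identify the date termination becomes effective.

2032/02/04

The last day of the corrective action period: 15 business days after Monday, 2031/08/18, skipping weekends — Aug 19, Aug 20, Aug 21, Aug 22, …, Sep 4, Sep 5, Sep 8 — lands on Monday, 2031/09/08.
The last day of the re-inspection period: 60 calendar days after 2031/09/08 is 2031/11/07.
The last day of the appeal period: 2031/11/07 + 52 days = 2031/12/29.
The date termination becomes effective: 37 calendar days after 2031/12/29 is 2032/02/04. 2032/02/04 is a Wednesday, so no roll-forward applies.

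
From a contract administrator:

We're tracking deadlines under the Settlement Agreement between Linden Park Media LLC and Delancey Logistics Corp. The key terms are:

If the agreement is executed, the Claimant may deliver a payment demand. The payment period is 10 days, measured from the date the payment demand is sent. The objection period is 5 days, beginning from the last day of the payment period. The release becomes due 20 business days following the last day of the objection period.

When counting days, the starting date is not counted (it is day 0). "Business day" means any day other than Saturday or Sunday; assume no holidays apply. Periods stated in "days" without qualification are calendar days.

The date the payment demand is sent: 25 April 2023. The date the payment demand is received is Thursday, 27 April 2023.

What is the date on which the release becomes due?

7 June 2023

The last day of the payment period: 10 calendar days after 25 April 2023 is 5 May 2023.
The last day of the objection period: 5 calendar days after 5 May 2023 is 10 May 2023.
The date on which the release becomes due: counting 20 business days from Wednesday, 10 May 2023 (May 11, May 12, May 15, May 16, …, Jun 5, Jun 6, Jun 7, skipping weekends) reaches Wednesday, 7 June 2023.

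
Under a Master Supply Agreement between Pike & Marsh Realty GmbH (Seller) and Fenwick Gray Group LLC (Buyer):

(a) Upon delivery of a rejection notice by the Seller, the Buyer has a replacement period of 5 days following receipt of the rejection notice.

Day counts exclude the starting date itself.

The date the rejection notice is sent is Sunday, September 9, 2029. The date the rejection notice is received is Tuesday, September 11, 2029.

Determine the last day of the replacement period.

Adding 5 calendar days to September 11, 2029 gives September 16, 2029, which is the last day of the replacement period.

September 16, 2029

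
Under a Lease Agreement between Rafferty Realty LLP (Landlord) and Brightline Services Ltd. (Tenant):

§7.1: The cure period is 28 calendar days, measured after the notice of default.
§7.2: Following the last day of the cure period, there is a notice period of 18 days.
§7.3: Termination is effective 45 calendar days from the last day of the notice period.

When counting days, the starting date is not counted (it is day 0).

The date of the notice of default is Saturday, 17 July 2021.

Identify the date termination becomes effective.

The last day of the cure period: 17 July 2021 + 28 days = 14 August 2021.
Adding 18 calendar days to 14 August 2021 gives 1 September 2021, which is the last day of the notice period.
The date termination becomes effective: 45 calendar days after 1 September 2021 is 16 October 2021.

16 October 2021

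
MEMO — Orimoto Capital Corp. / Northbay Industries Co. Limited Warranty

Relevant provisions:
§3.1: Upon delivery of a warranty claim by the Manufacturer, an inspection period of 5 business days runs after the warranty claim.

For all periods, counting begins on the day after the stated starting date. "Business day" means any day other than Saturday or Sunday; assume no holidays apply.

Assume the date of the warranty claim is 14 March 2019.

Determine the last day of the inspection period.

From Thursday, 14 March 2019, 5 business days (Mar 15, Mar 18, Mar 19, Mar 20, Mar 21, skipping weekends) brings us to Thursday, 21 March 2019, which is the last day of the inspection period.

21 March 2019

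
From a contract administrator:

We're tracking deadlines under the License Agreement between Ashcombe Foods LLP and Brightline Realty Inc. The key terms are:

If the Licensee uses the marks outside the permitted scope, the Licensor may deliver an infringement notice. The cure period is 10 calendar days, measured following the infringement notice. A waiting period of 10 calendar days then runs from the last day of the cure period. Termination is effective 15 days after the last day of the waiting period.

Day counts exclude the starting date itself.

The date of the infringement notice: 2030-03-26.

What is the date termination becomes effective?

2030-04-30

The last day of the cure period: 10 calendar days after 2030-03-26 is 2030-04-05.
The last day of the waiting period: 10 calendar days after 2030-04-05 is 2030-04-15.
Adding 15 calendar days to 2030-04-15 gives 2030-04-30, which is the date termination becomes effective.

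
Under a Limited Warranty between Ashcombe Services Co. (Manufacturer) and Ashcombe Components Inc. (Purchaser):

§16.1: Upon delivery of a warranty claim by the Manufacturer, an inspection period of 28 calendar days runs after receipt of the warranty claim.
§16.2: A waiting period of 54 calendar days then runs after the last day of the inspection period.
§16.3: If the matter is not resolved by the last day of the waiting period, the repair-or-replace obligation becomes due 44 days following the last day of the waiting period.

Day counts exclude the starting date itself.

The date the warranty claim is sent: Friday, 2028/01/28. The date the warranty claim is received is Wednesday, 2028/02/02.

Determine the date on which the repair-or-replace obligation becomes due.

2028/06/07

The last day of the inspection period: 2028/02/02 + 28 days = 2028/03/01.
The last day of the waiting period: 54 calendar days after 2028/03/01 is 2028/04/24.
Adding 44 calendar days to 2028/04/24 gives 2028/06/07, which is the date on which the repair-or-replace obligation becomes due.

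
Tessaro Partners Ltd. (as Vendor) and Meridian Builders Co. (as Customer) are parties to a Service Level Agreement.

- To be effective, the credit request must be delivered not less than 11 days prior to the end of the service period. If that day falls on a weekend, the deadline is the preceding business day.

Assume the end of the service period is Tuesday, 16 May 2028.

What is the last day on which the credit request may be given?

5 May 2028

16 May 2028 minus 11 days is 5 May 2028. That is a Friday, so no adjustment is needed.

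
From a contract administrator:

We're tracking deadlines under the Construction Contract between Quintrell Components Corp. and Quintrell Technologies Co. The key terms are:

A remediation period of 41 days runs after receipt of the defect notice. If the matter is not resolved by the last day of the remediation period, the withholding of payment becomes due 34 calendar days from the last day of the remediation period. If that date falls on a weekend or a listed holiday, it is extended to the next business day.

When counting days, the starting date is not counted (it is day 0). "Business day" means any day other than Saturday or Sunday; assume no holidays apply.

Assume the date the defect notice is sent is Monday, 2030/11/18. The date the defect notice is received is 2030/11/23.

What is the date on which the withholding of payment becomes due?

The last day of the remediation period: 41 calendar days after 2030/11/23 is 2031/01/03.
The date on which the withholding of payment becomes due: 34 calendar days after 2031/01/03 is 2031/02/06. 2031/02/06 is a Thursday, so no roll-forward applies.

2031/02/06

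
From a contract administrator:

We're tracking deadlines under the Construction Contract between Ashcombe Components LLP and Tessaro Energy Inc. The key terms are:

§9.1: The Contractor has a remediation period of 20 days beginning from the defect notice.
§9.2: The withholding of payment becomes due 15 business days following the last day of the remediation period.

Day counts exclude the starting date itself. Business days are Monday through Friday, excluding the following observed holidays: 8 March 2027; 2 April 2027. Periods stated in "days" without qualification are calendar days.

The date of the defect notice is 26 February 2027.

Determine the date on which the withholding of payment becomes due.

9 April 2027

Adding 20 calendar days to 26 February 2027 gives 18 March 2027, which is the last day of the remediation period.
The date on which the withholding of payment becomes due: 15 business days after Thursday, 18 March 2027, skipping weekends and the listed holiday on Apr 2 — Mar 19, Mar 22, Mar 23, Mar 24, …, Apr 7, Apr 8, Apr 9 — lands on Friday, 9 April 2027.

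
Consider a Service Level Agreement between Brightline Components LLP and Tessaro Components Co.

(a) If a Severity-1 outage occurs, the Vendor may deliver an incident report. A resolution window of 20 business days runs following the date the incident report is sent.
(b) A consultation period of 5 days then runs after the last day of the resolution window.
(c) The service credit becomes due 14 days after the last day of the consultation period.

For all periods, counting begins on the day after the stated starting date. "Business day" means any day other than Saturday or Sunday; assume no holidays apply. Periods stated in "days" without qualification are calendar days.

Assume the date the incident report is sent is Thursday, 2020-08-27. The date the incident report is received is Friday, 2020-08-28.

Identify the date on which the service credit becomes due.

The last day of the resolution window: 20 business days after Thursday, 2020-08-27, skipping weekends — Aug 28, Aug 31, Sep 1, Sep 2, …, Sep 22, Sep 23, Sep 24 — lands on Thursday, 2020-09-24.
The last day of the consultation period: 5 calendar days after 2020-09-24 is 2020-09-29.
The date on which the service credit becomes due: 14 calendar days after 2020-09-29 is 2020-10-13.

2020-10-13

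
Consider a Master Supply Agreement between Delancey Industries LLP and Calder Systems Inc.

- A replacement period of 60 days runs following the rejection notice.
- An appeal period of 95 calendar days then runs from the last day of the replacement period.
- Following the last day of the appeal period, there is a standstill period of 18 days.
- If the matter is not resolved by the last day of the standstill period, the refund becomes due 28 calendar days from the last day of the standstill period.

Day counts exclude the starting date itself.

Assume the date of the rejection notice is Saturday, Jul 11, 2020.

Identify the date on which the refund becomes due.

The last day of the replacement period: 60 calendar days after Jul 11, 2020 is Sep 9, 2020.
The last day of the appeal period: Sep 9, 2020 + 95 days = Dec 13, 2020.
The last day of the standstill period: 18 calendar days after Dec 13, 2020 is Dec 31, 2020.
The date on which the refund becomes due: Dec 31, 2020 + 28 days = Jan 28, 2021.

Jan 28, 2021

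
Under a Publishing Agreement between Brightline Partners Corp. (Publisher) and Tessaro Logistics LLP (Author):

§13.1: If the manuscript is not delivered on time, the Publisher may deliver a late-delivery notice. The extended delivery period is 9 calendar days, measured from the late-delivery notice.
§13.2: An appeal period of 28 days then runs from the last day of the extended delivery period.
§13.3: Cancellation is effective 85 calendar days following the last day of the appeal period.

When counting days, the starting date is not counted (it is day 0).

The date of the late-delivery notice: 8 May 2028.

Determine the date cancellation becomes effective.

7 September 2028

Adding 9 calendar days to 8 May 2028 gives 17 May 2028, which is the last day of the extended delivery period.
The last day of the appeal period: 17 May 2028 + 28 days = 14 June 2028.
The date cancellation becomes effective: 85 calendar days after 14 June 2028 is 7 September 2028.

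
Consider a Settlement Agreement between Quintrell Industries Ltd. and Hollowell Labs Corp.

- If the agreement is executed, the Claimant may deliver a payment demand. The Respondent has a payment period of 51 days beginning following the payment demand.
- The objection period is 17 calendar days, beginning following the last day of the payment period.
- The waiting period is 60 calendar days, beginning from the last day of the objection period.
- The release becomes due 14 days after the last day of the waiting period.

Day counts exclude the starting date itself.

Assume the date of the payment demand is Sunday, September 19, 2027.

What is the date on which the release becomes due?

The last day of the payment period: 51 calendar days after September 19, 2027 is November 9, 2027.
The last day of the objection period: November 9, 2027 + 17 days = November 26, 2027.
Adding 60 calendar days to November 26, 2027 gives January 25, 2028, which is the last day of the waiting period.
The date on which the release becomes due: January 25, 2028 + 14 days = February 8, 2028.

February 8, 2028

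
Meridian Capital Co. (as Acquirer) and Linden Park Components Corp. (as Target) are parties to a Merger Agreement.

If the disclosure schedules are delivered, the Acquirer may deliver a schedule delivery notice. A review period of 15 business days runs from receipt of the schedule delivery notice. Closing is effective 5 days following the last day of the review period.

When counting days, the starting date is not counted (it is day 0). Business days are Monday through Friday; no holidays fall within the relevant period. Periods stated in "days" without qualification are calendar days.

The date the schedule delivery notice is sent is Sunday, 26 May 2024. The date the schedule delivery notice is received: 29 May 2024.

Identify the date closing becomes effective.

The last day of the review period: counting 15 business days from Wednesday, 29 May 2024 (May 30, May 31, Jun 3, Jun 4, …, Jun 17, Jun 18, Jun 19, skipping weekends) reaches Wednesday, 19 June 2024.
The date closing becomes effective: 5 calendar days after 19 June 2024 is 24 June 2024.

24 June 2024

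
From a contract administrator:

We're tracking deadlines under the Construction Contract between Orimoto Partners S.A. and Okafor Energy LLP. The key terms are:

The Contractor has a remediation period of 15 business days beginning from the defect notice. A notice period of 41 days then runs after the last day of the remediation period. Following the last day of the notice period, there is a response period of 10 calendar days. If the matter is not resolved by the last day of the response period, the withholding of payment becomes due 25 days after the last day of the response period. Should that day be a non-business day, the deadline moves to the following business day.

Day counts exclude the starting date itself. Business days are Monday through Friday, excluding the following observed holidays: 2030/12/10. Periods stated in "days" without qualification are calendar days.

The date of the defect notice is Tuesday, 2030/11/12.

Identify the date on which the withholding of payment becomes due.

2031/02/17

The last day of the remediation period: counting 15 business days from Tuesday, 2030/11/12 (Nov 13, Nov 14, Nov 15, Nov 18, …, Nov 29, Dec 2, Dec 3, skipping weekends) reaches Tuesday, 2030/12/03.
The last day of the notice period: 41 calendar days after 2030/12/03 is 2031/01/13.
Adding 10 calendar days to 2031/01/13 gives 2031/01/23, which is the last day of the response period.
Adding 25 calendar days to 2031/01/23 gives 2031/02/17, which is the date on which the withholding of payment becomes due. 2031/02/17 is a Monday and is not a listed holiday, so no roll-forward applies.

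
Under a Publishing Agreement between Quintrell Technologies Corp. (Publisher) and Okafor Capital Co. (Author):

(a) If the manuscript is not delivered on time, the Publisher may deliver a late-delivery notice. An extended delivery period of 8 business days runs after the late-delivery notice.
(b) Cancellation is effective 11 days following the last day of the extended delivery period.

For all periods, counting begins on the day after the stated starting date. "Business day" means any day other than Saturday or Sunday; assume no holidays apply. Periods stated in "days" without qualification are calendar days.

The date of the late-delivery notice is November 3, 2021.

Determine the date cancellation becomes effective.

November 26, 2021

The last day of the extended delivery period: counting 8 business days from Wednesday, November 3, 2021 (Nov 4, Nov 5, Nov 8, Nov 9, Nov 10, Nov 11, Nov 12, Nov 15, skipping weekends) reaches Monday, November 15, 2021.
The date cancellation becomes effective: November 15, 2021 + 11 days = November 26, 2021.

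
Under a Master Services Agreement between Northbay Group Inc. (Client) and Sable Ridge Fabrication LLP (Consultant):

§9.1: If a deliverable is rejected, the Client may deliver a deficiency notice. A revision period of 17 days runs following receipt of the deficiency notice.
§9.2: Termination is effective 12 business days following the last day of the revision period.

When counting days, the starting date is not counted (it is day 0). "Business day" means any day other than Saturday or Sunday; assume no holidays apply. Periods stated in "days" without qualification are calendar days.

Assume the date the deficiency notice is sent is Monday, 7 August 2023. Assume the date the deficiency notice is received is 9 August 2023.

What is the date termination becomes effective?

The last day of the revision period: 17 calendar days after 9 August 2023 is 26 August 2023.
The date termination becomes effective: 12 business days after Saturday, 26 August 2023, skipping weekends — Aug 28, Aug 29, Aug 30, Aug 31, …, Sep 8, Sep 11, Sep 12 — lands on Tuesday, 12 September 2023.

12 September 2023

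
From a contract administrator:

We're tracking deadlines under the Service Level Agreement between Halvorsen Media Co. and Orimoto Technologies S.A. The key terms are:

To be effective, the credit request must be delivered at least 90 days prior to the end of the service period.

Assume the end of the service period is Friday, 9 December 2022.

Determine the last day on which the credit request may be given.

10 September 2022

9 December 2022 minus 90 days is 10 September 2022.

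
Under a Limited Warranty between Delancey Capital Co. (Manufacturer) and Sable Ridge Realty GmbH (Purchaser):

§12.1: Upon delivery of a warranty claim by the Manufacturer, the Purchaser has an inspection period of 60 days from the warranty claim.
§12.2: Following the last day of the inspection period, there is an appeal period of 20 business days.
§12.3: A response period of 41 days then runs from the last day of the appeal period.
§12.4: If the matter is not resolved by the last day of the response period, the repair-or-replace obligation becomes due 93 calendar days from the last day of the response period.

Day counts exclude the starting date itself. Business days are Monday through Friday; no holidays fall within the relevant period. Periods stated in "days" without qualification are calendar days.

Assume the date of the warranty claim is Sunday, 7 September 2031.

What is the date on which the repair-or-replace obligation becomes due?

The last day of the inspection period: 7 September 2031 + 60 days = 6 November 2031.
The last day of the appeal period: 20 business days after Thursday, 6 November 2031, skipping weekends — Nov 7, Nov 10, Nov 11, Nov 12, …, Dec 2, Dec 3, Dec 4 — lands on Thursday, 4 December 2031.
Adding 41 calendar days to 4 December 2031 gives 14 January 2032, which is the last day of the response period.
Adding 93 calendar days to 14 January 2032 gives 16 April 2032, which is the date on which the repair-or-replace obligation becomes due.

16 April 2032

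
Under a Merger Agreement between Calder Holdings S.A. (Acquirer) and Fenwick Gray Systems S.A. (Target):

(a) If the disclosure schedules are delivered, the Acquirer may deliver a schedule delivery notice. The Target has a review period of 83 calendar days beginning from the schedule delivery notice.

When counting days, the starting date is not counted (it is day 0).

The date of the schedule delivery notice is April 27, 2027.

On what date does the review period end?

July 19, 2027

Adding 83 calendar days to April 27, 2027 gives July 19, 2027, which is the last day of the review period.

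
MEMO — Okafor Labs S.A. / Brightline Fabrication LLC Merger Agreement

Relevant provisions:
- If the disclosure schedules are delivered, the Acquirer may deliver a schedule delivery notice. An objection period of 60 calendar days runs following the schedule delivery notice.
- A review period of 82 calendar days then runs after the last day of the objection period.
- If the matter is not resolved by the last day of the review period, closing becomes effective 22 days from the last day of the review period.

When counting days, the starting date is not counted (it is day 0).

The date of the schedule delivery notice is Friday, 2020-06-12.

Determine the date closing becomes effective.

2020-11-23

Adding 60 calendar days to 2020-06-12 gives 2020-08-11, which is the last day of the objection period.
The last day of the review period: 2020-08-11 + 82 days = 2020-11-01.
Adding 22 calendar days to 2020-11-01 gives 2020-11-23, which is the date closing becomes effective.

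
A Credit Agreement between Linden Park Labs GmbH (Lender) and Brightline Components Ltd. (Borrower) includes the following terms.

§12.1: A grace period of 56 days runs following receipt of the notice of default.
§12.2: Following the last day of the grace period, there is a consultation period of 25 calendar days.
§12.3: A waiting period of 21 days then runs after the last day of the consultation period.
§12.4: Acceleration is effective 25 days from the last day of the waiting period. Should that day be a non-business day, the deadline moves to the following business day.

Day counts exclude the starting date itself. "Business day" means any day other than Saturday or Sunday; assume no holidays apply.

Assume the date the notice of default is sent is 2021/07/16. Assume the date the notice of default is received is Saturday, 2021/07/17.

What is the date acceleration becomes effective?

2021/11/22

The last day of the grace period: 56 calendar days after 2021/07/17 is 2021/09/11.
The last day of the consultation period: 25 calendar days after 2021/09/11 is 2021/10/06.
The last day of the waiting period: 2021/10/06 + 21 days = 2021/10/27.
The date acceleration becomes effective: 25 calendar days after 2021/10/27 is 2021/11/21. That falls on a Sunday, so it rolls to the next business day, Monday, 2021/11/22.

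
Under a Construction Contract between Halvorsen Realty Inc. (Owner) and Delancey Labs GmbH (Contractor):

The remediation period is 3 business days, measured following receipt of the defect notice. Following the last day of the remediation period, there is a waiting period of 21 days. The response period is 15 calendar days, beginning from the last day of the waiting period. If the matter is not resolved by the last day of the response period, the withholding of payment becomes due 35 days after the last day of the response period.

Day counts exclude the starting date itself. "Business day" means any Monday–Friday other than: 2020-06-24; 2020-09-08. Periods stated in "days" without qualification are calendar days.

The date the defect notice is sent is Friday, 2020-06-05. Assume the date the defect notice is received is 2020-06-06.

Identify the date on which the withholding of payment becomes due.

The last day of the remediation period: counting 3 business days from Saturday, 2020-06-06 (Jun 8, Jun 9, Jun 10, skipping weekends) reaches Wednesday, 2020-06-10.
The last day of the waiting period: 21 calendar days after 2020-06-10 is 2020-07-01.
The last day of the response period: 2020-07-01 + 15 days = 2020-07-16.
Adding 35 calendar days to 2020-07-16 gives 2020-08-20, which is the date on which the withholding of payment becomes due.

2020-08-20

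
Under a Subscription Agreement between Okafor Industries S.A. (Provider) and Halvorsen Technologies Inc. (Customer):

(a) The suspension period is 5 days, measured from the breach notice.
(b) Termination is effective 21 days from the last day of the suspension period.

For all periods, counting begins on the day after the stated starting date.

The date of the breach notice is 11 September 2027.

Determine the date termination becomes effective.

7 October 2027

The last day of the suspension period: 11 September 2027 + 5 days = 16 September 2027.
Adding 21 calendar days to 16 September 2027 gives 7 October 2027, which is the date termination becomes effective.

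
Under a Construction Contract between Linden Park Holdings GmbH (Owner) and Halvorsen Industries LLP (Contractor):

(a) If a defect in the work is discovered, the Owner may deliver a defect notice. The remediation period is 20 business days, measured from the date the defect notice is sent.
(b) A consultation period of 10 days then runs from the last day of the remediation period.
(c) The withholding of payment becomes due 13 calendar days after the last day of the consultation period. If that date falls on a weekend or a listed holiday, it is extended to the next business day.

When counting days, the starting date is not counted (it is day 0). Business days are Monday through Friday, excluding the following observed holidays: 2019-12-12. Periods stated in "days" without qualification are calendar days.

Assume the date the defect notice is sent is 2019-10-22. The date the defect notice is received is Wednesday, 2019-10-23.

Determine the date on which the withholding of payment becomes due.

The last day of the remediation period: counting 20 business days from Tuesday, 2019-10-22 (Oct 23, Oct 24, Oct 25, Oct 28, …, Nov 15, Nov 18, Nov 19, skipping weekends) reaches Tuesday, 2019-11-19.
The last day of the consultation period: 2019-11-19 + 10 days = 2019-11-29.
The date on which the withholding of payment becomes due: 2019-11-29 + 13 days = 2019-12-12. That falls on Thursday, a listed holiday, so it rolls to the next business day, Friday, 2019-12-13.

2019-12-13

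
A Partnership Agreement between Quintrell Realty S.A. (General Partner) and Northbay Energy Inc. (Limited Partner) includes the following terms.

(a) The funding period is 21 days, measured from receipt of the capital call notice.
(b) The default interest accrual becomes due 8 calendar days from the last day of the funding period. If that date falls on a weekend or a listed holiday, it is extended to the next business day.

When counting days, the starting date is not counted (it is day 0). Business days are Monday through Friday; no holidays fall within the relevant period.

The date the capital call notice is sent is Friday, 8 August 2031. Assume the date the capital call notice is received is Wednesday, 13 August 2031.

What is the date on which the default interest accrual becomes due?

11 September 2031

The last day of the funding period: 13 August 2031 + 21 days = 3 September 2031.
The date on which the default interest accrual becomes due: 3 September 2031 + 8 days = 11 September 2031. 11 September 2031 is a Thursday, so no roll-forward applies.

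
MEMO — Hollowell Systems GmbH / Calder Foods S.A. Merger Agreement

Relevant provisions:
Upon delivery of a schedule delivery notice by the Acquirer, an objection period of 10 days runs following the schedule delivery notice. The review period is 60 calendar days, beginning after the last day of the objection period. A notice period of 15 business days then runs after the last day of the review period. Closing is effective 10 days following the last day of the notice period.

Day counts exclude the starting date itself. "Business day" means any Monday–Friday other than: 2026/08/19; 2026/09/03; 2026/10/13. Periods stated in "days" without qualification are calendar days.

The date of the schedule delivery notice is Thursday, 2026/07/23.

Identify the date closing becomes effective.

The last day of the objection period: 2026/07/23 + 10 days = 2026/08/02.
Adding 60 calendar days to 2026/08/02 gives 2026/10/01, which is the last day of the review period.
The last day of the notice period: 15 business days after Thursday, 2026/10/01, skipping weekends and the listed holiday on Oct 13 — Oct 2, Oct 5, Oct 6, Oct 7, …, Oct 21, Oct 22, Oct 23 — lands on Friday, 2026/10/23.
Adding 10 calendar days to 2026/10/23 gives 2026/11/02, which is the date closing becomes effective.

2026/11/02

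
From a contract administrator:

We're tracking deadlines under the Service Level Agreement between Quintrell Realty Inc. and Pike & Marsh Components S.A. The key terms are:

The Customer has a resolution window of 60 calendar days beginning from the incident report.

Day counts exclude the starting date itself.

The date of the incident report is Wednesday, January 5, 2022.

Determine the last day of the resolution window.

The last day of the resolution window: January 5, 2022 + 60 days = March 6, 2022.

March 6, 2022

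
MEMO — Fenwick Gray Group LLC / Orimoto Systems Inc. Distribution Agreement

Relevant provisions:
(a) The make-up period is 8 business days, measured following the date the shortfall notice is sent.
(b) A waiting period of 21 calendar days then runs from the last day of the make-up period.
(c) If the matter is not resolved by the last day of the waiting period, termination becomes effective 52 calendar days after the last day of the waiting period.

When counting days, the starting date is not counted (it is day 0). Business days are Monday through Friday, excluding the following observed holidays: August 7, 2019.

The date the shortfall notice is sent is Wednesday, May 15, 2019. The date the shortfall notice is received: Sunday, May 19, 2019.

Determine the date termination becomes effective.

The last day of the make-up period: counting 8 business days from Wednesday, May 15, 2019 (May 16, May 17, May 20, May 21, May 22, May 23, May 24, May 27, skipping weekends) reaches Monday, May 27, 2019.
The last day of the waiting period: 21 calendar days after May 27, 2019 is June 17, 2019.
The date termination becomes effective: 52 calendar days after June 17, 2019 is August 8, 2019.

August 8, 2019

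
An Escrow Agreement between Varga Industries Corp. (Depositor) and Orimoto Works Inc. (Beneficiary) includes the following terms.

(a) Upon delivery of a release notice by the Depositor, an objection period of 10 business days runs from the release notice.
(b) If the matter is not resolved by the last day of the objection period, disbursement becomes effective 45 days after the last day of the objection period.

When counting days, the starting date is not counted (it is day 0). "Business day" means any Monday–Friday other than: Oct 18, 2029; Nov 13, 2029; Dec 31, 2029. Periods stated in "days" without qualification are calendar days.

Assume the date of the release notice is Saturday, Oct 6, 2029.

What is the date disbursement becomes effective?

Dec 6, 2029

From Saturday, Oct 6, 2029, 10 business days (Oct 8, Oct 9, Oct 10, Oct 11, Oct 12, Oct 15, Oct 16, Oct 17, Oct 19, Oct 22, skipping weekends and the listed holiday on Oct 18) brings us to Monday, Oct 22, 2029, which is the last day of the objection period.
The date disbursement becomes effective: Oct 22, 2029 + 45 days = Dec 6, 2029.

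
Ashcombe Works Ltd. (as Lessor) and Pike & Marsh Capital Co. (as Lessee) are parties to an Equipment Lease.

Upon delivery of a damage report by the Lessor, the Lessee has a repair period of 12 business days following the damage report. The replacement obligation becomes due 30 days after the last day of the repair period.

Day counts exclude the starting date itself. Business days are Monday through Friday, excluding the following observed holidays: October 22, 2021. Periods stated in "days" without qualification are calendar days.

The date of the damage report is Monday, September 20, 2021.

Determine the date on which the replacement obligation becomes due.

November 5, 2021

From Monday, September 20, 2021, 12 business days (Sep 21, Sep 22, Sep 23, Sep 24, …, Oct 4, Oct 5, Oct 6, skipping weekends) brings us to Wednesday, October 6, 2021, which is the last day of the repair period.
The date on which the replacement obligation becomes due: October 6, 2021 + 30 days = November 5, 2021.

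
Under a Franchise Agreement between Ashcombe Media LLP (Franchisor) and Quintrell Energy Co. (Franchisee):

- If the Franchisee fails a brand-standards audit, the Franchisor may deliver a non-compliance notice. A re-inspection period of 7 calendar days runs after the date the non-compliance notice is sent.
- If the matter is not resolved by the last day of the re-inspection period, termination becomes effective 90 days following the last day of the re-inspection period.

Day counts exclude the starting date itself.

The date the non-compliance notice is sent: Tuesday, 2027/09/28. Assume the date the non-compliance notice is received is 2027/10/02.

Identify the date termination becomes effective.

The last day of the re-inspection period: 7 calendar days after 2027/09/28 is 2027/10/05.
The date termination becomes effective: 2027/10/05 + 90 days = 2028/01/03.

2028/01/03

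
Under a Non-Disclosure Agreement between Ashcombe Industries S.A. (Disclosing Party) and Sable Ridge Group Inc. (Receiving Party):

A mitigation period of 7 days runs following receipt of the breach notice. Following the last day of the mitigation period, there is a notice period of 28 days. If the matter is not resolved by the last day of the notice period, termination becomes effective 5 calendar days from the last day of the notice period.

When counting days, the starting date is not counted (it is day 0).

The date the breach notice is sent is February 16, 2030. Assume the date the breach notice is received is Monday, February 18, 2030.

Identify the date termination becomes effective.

The last day of the mitigation period: February 18, 2030 + 7 days = February 25, 2030.
The last day of the notice period: 28 calendar days after February 25, 2030 is March 25, 2030.
The date termination becomes effective: March 25, 2030 + 5 days = March 30, 2030.

March 30, 2030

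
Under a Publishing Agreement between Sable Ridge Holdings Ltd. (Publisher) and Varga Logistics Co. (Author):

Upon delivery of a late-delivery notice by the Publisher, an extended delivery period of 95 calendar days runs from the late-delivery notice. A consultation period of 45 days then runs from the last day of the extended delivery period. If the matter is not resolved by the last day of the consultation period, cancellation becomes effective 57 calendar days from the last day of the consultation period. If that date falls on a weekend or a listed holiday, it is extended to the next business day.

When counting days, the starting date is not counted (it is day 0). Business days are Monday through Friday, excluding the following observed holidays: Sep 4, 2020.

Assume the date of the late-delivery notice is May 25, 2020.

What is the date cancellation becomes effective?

Adding 95 calendar days to May 25, 2020 gives Aug 28, 2020, which is the last day of the extended delivery period.
The last day of the consultation period: Aug 28, 2020 + 45 days = Oct 12, 2020.
The date cancellation becomes effective: 57 calendar days after Oct 12, 2020 is Dec 8, 2020. Dec 8, 2020 is a Tuesday and is not a listed holiday, so no roll-forward applies.

Dec 8, 2020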